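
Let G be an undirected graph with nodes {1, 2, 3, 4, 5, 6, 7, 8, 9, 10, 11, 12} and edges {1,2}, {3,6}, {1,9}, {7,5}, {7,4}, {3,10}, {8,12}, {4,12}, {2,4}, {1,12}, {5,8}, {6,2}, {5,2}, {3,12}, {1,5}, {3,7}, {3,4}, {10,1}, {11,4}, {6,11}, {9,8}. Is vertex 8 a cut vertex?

No

Deleting 8 leaves 1 component (was 1) (its neighbors 5, 9, 12 remain connected to each other), so 8 is not a cut vertex.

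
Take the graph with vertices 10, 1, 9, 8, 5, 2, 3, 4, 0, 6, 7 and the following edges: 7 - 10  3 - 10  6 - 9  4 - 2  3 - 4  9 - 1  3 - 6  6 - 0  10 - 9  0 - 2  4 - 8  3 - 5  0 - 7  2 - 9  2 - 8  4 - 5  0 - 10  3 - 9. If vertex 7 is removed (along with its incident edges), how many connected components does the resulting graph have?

1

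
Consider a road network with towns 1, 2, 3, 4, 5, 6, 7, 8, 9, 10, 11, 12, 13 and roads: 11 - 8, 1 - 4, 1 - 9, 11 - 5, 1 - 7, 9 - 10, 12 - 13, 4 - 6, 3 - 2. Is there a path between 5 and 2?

No

The component containing 5 is {5, 8, 11}, and 2 is not in it.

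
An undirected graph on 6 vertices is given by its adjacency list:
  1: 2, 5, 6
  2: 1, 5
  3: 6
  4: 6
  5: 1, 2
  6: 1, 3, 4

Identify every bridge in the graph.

The edges on the cycle 1-5-2-1 are not bridges since each lies on that cycle.
But removing 4-6 disconnects 4 from 6; removing 1-6 disconnects 1 from 6; removing 3-6 disconnects 3 from 6 — these are bridges.

1-6, 3-6, 4-6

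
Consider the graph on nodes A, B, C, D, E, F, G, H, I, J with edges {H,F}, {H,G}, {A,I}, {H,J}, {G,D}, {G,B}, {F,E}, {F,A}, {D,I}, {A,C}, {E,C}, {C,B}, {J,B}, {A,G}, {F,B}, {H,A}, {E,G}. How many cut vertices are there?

Removing H, for instance, still leaves 1 component. No single vertex removal increases the component count — the graph has no articulation points.

0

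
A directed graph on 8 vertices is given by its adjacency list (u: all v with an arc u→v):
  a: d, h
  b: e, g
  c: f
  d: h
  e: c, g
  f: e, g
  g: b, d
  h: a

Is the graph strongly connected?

There is no directed path from h to c, so the graph is not strongly connected.

No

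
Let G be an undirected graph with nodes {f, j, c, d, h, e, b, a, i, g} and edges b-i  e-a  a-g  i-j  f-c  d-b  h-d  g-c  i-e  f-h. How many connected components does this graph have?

1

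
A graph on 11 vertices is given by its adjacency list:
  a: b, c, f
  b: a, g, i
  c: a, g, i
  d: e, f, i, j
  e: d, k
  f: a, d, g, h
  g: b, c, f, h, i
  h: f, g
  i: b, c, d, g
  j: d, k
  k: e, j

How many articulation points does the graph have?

1

Removing d increases the component count from 1 to 2, so d is a cut vertex.
By contrast removing a leaves 1 component; it is not a cut vertex. No other vertex is a cut vertex either.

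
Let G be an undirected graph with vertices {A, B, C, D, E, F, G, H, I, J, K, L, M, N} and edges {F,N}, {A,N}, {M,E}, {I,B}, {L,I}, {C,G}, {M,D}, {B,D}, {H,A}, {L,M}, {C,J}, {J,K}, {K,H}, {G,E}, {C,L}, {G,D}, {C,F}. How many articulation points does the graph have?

1

Removing C increases the component count from 1 to 2, so C is a cut vertex.
By contrast removing D leaves 1 component; it is not a cut vertex. No other vertex is a cut vertex either.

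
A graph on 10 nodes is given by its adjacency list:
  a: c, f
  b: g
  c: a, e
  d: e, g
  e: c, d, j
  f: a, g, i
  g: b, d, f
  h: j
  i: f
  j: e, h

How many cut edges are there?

4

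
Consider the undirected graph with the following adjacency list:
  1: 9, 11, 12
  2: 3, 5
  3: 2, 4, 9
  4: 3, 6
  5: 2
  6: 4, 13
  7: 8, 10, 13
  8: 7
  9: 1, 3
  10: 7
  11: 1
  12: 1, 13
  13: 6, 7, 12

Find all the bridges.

The edges on the cycle 13-12-1-9-3-4-6-13 are not bridges since each lies on that cycle.
But removing 2-3 disconnects 2 from 3; removing 7-8 disconnects 7 from 8; removing 7-10 disconnects 7 from 10; removing 2-5 disconnects 2 from 5 — these are bridges.
In total 6 edges are bridges.

1-11, 10-7, 13-7, 2-3, 2-5, 7-8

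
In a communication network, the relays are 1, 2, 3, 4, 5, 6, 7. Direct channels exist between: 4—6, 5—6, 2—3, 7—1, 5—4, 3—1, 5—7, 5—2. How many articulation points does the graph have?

Removing 5 increases the component count from 1 to 2, so 5 is a cut vertex.
By contrast removing 2 leaves 1 component; it is not a cut vertex. No other vertex is a cut vertex either.

1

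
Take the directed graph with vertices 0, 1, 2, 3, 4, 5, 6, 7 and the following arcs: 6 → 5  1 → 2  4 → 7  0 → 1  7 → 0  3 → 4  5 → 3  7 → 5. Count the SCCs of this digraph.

5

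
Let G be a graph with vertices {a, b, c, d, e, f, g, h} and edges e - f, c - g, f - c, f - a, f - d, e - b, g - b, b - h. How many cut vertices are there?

2

Removing b increases the component count from 1 to 2, so b is a cut vertex.
Removing f increases the component count from 1 to 3, so f is a cut vertex.
By contrast removing g leaves 1 component; it is not a cut vertex. No other vertex is a cut vertex either.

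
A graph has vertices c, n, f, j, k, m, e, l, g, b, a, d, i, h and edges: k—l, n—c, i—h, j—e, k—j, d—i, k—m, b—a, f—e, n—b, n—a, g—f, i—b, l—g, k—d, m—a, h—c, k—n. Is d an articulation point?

Deleting d leaves 1 component (was 1) (its neighbors i, k remain connected to each other), so d is not a cut vertex.

No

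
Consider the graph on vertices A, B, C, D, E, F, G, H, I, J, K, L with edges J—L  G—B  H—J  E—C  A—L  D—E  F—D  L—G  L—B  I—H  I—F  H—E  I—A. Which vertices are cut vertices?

E, L

Removing E increases the component count from 2 to 3, so E is a cut vertex.
Removing L increases the component count from 2 to 3, so L is a cut vertex.
By contrast removing D leaves 2 components; it is not a cut vertex. No other vertex is a cut vertex either.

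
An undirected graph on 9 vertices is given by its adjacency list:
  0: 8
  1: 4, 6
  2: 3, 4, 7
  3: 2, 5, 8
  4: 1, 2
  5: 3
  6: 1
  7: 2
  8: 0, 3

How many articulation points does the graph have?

Removing 1 increases the component count from 1 to 2, so 1 is a cut vertex.
Removing 2 increases the component count from 1 to 3, so 2 is a cut vertex.
Removing 3 increases the component count from 1 to 3, so 3 is a cut vertex.
Likewise 4, 8 are cut vertices.
By contrast removing 5 leaves 1 component; it is not a cut vertex. No other vertex is a cut vertex either.

5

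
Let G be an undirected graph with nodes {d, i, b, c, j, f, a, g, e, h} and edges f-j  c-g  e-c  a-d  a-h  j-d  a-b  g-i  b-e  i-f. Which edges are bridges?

The edges on the cycle a-b-e-c-g-i-f-j-d-a are not bridges since each lies on that cycle.
But removing a-h disconnects a from h — this is a bridge.

a-h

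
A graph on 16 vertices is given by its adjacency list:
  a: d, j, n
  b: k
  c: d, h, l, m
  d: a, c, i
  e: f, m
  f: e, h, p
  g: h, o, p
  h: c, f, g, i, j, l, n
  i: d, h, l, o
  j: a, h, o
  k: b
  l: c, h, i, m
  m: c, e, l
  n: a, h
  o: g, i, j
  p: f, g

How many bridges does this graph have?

1

The edges on the cycle h-i-l-m-c-h are not bridges since each lies on that cycle.
But removing k-b disconnects k from b — this is a bridge.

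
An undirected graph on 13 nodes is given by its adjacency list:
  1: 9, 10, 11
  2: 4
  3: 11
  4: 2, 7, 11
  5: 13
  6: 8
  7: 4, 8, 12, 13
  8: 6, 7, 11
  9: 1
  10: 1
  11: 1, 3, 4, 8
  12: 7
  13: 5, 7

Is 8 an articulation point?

Yes

Deleting 8 raises the number of components from 1 to 2, so 8 is a cut vertex.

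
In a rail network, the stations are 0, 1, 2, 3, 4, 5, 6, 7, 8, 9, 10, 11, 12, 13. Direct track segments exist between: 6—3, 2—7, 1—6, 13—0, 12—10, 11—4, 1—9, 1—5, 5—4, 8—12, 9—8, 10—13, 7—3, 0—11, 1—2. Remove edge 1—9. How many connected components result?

1

1 and 9 are still connected via 1-5-4-11-0-13-10-12-8-9, so the component count stays at 1.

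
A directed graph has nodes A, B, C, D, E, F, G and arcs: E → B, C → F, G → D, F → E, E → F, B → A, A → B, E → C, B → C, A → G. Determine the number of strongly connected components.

{A, B, C, E, F} are all mutually reachable — one SCC of size 5.
{D} is an SCC by itself.
{G} is an SCC by itself.
That gives 3 strongly connected components.

3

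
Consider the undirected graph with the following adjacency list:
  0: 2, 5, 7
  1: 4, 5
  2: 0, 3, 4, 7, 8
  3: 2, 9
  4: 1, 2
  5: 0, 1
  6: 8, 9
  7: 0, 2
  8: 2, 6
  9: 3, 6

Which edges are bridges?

none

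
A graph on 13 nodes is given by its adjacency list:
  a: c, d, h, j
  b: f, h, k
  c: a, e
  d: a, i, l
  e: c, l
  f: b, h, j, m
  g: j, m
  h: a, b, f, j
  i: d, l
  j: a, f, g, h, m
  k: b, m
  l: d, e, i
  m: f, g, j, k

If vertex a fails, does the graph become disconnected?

Yes

Deleting a raises the number of components from 1 to 2, so a is a cut vertex.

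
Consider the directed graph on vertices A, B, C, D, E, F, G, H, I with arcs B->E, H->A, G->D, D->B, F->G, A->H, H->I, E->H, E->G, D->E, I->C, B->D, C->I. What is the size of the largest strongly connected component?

{B, D, E, G} are all mutually reachable — one SCC of size 4.
{C, I} are all mutually reachable — one SCC of size 2.
{A, H} are all mutually reachable — one SCC of size 2.
{F} is an SCC by itself.
The largest has 4 vertices.

4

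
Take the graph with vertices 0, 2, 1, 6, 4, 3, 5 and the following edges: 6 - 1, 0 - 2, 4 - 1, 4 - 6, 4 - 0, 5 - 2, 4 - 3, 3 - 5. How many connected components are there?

Starting from 0 we can reach 0, 1, 2, 3, 4, 5, 6. That is one component of size 7.
Total: 1 component.

1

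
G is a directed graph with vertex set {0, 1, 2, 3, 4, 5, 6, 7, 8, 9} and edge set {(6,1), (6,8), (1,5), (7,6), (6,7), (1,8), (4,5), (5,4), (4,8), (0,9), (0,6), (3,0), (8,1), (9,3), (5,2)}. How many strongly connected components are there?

4

{1, 4, 5, 8} are all mutually reachable — one SCC of size 4.
{0, 3, 9} are all mutually reachable — one SCC of size 3.
{6, 7} are all mutually reachable — one SCC of size 2.
{2} is an SCC by itself.
That gives 4 strongly connected components.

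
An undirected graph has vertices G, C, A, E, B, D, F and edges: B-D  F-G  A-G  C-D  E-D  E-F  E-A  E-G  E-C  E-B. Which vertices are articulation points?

Removing E increases the component count from 1 to 2, so E is a cut vertex.
By contrast removing D leaves 1 component; it is not a cut vertex. No other vertex is a cut vertex either.

E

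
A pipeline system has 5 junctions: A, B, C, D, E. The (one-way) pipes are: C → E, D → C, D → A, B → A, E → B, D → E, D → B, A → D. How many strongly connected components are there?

1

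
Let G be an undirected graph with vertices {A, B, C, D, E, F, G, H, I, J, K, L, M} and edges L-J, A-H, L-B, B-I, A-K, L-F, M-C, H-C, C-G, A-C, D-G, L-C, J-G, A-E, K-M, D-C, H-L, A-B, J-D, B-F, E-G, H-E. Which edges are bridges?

The edges on the cycle A-H-L-J-D-C-A are not bridges since each lies on that cycle.
But removing B-I disconnects B from I — this is a bridge.

B-I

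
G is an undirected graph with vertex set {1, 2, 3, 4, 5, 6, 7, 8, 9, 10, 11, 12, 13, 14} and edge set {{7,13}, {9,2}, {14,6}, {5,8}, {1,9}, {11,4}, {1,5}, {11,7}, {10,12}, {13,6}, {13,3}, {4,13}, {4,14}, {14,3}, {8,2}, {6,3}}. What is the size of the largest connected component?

7

Starting from 10 we can reach 10, 12. That is one component of size 2.
Starting from 1 we can reach 1, 2, 5, 8, 9. That is one component of size 5.
Starting from 3 we can reach 3, 4, 6, 7, 11, 13, 14. That is one component of size 7.
The largest has 7 vertices.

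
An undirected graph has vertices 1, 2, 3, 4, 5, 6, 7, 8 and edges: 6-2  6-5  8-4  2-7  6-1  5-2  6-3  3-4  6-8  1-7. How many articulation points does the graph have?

Removing 6 increases the component count from 1 to 2, so 6 is a cut vertex.
By contrast removing 1 leaves 1 component; it is not a cut vertex. No other vertex is a cut vertex either.

1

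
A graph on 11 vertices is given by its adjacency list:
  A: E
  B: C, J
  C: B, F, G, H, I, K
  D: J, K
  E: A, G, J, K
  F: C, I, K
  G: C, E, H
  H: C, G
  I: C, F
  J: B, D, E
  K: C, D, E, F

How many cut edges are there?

The edges on the cycle K-D-J-E-G-H-C-K are not bridges since each lies on that cycle.
But removing E-A disconnects E from A — this is a bridge.

1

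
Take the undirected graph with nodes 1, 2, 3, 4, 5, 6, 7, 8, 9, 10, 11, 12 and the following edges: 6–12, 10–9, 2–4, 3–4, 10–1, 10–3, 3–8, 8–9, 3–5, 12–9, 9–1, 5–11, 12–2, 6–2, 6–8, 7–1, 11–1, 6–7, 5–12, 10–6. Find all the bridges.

The edges on the cycle 10-6-7-1-11-5-3-10 are not bridges since each lies on that cycle.
Every edge lies on some cycle, so there are no bridges.

none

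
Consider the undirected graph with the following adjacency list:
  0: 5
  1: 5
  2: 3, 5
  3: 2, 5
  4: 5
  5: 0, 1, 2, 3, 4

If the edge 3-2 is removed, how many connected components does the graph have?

3 and 2 are still connected via 3-5-2, so the component count stays at 1.

1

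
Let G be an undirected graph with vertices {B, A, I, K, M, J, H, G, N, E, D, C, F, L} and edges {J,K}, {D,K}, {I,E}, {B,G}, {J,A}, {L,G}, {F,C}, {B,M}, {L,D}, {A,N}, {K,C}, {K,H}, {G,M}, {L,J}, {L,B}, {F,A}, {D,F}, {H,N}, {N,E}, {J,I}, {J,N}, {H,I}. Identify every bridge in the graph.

none

The edges on the cycle D-F-C-K-D are not bridges since each lies on that cycle.
Every edge lies on some cycle, so there are no bridges.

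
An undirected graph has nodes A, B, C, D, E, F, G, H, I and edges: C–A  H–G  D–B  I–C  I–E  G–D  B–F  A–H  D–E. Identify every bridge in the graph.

The edges on the cycle I-C-A-H-G-D-E-I are not bridges since each lies on that cycle.
But removing D–B disconnects D from B; removing F–B disconnects F from B — these are bridges.

B-D, B-F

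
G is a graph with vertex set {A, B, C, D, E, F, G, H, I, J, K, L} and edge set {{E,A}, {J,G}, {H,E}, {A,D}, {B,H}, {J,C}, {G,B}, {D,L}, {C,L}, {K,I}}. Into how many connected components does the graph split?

3

F is isolated — a component by itself.
Starting from I we can reach I, K. That is one component of size 2.
Starting from A we can reach A, B, C, D, E, G, H, J, L. That is one component of size 9.
Total: 3 components.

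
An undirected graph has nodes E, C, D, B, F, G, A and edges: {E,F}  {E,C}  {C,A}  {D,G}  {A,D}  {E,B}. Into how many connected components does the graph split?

1

Starting from A we can reach A, B, C, D, E, F, G. That is one component of size 7.
Total: 1 component.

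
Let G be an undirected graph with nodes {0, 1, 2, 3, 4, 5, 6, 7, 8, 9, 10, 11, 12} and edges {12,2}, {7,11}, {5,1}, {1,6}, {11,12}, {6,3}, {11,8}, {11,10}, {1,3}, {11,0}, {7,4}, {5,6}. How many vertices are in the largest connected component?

9 is isolated — a component by itself.
Starting from 1 we can reach 1, 3, 5, 6. That is one component of size 4.
Starting from 0 we can reach 0, 2, 4, 7, 8, 10, 11, 12. That is one component of size 8.
The largest has 8 vertices.

8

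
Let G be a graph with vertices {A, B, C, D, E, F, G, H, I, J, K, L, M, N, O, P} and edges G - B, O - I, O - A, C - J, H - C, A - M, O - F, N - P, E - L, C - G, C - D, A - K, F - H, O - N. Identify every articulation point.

Removing A increases the component count from 2 to 4, so A is a cut vertex.
Removing C increases the component count from 2 to 5, so C is a cut vertex.
Removing F increases the component count from 2 to 3, so F is a cut vertex.
Likewise G, H, N, O are cut vertices.
By contrast removing I leaves 2 components; it is not a cut vertex. No other vertex is a cut vertex either.

A, C, F, G, H, N, O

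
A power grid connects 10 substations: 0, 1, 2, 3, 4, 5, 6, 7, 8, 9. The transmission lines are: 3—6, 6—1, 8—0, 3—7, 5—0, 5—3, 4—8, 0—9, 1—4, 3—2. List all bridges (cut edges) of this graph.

The edges on the cycle 5-3-6-1-4-8-0-5 are not bridges since each lies on that cycle.
But removing 9—0 disconnects 9 from 0; removing 2—3 disconnects 2 from 3; removing 3—7 disconnects 3 from 7 — these are bridges.

0-9, 2-3, 3-7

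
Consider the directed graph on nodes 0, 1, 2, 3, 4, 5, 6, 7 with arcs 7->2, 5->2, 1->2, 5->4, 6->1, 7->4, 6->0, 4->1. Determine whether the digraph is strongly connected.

No

There is no directed path from 3 to 4, so the graph is not strongly connected.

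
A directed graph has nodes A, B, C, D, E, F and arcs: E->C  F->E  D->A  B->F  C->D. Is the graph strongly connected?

No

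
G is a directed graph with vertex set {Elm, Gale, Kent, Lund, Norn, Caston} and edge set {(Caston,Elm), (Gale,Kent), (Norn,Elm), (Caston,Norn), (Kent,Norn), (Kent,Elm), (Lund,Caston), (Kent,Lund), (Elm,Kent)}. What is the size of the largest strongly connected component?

{Elm, Kent, Lund, Norn, Caston} are all mutually reachable — one SCC of size 5.
{Gale} is an SCC by itself.
The largest has 5 vertices.

5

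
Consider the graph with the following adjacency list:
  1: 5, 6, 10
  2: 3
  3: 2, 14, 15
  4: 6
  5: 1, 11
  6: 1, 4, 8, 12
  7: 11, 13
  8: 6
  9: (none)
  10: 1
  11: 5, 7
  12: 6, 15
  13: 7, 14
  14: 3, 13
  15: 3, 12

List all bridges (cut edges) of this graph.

1-10, 2-3, 4-6, 6-8

The edges on the cycle 1-6-12-15-3-14-13-7-11-5-1 are not bridges since each lies on that cycle.
But removing 1-10 disconnects 1 from 10; removing 6-4 disconnects 6 from 4; removing 6-8 disconnects 6 from 8; removing 2-3 disconnects 2 from 3 — these are bridges.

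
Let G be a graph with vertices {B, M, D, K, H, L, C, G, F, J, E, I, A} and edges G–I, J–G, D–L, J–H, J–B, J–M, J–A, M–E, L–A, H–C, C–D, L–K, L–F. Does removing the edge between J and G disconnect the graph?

Yes

Removing J–G leaves no path between J and G: the component count goes from 1 to 2. So it is a bridge.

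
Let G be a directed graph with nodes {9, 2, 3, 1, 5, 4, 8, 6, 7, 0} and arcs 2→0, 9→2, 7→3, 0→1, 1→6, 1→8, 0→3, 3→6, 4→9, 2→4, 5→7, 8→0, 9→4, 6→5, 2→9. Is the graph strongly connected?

There is no directed path from 6 to 0, so the graph is not strongly connected.

No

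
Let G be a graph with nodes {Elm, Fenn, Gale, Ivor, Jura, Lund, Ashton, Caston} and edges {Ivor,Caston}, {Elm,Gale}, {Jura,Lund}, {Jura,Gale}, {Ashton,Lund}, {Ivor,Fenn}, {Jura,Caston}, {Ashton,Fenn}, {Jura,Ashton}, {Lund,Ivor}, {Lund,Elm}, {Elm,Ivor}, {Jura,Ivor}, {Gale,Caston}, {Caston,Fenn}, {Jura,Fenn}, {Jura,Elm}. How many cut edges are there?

0

The edges on the cycle Jura-Ashton-Lund-Ivor-Elm-Jura are not bridges since each lies on that cycle.
Every edge lies on some cycle, so there are no bridges.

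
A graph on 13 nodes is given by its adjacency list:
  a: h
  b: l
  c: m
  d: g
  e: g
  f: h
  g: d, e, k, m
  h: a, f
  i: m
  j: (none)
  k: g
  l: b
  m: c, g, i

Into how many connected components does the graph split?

4

j is isolated — a component by itself.
Starting from b we can reach b, l. That is one component of size 2.
Starting from a we can reach a, f, h. That is one component of size 3.
Starting from c we can reach c, d, e, g, i, k, m. That is one component of size 7.
Total: 4 components.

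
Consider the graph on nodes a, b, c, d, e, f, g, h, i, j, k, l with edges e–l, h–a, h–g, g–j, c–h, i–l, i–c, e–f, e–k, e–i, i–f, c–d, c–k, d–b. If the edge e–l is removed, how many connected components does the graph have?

e and l are still connected via e-i-l, so the component count stays at 1.

1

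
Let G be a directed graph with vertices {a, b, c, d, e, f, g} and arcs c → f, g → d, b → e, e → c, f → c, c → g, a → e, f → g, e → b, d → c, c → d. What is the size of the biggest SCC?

4

{c, d, f, g} are all mutually reachable — one SCC of size 4.
{b, e} are all mutually reachable — one SCC of size 2.
{a} is an SCC by itself.
The largest has 4 vertices.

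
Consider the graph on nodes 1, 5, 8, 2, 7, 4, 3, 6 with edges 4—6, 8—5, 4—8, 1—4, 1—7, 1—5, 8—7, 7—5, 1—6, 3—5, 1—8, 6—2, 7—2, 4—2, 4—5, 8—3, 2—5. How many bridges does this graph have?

The edges on the cycle 1-4-6-2-5-7-1 are not bridges since each lies on that cycle.
Every edge lies on some cycle, so there are no bridges.

0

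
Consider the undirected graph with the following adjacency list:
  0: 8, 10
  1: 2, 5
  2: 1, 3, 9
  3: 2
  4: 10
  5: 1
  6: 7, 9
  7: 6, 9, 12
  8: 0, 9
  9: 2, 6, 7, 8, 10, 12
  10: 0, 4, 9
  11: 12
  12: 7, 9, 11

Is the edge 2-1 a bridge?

Yes

Removing 2-1 leaves no path between 2 and 1: the component count goes from 1 to 2. So it is a bridge.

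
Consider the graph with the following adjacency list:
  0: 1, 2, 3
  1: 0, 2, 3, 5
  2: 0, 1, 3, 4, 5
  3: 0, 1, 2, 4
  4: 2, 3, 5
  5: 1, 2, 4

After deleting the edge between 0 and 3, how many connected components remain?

0 and 3 are still connected via 0-2-3, so the component count stays at 1.

1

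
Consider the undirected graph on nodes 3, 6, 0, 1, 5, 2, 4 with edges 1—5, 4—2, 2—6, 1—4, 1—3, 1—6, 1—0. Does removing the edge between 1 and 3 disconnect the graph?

Removing 1—3 leaves no path between 1 and 3: the component count goes from 1 to 2. So it is a bridge.

Yes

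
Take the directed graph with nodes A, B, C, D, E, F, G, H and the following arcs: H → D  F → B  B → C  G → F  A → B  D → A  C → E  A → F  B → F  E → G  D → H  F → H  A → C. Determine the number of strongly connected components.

1

{A, B, C, D, E, F, G, H} are all mutually reachable — one SCC of size 8.
That gives 1 strongly connected component.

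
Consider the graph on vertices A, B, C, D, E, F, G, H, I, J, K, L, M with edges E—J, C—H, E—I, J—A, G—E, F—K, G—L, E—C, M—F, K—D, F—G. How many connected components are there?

2

B is isolated — a component by itself.
Starting from A we can reach A, C, D, E, F, G, H, I, J, K, L, M. That is one component of size 12.
Total: 2 components.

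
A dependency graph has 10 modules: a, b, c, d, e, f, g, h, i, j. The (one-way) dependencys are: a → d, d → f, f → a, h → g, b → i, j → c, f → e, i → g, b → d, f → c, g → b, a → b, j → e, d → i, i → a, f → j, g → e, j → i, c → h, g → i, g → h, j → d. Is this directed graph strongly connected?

No

There is no directed path from e to h, so the graph is not strongly connected.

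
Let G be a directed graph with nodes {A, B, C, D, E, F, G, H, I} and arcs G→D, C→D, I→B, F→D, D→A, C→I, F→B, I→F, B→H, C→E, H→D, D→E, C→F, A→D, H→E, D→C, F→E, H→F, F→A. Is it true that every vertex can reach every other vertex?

No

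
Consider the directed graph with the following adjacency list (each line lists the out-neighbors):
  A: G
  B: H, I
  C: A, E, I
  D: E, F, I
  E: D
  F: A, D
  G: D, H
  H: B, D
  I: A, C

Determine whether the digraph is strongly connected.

From G we can reach every vertex (A, B, C, D, E, F, G, H, I), and every vertex can reach G (A, B, C, D, E, F, G, H, I). So the whole graph is one strongly connected component.

Yes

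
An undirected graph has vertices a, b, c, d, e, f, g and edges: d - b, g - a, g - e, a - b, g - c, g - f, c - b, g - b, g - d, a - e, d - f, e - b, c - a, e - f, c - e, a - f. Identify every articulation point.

Removing d, for instance, still leaves 1 component. No single vertex removal increases the component count — the graph has no articulation points.

none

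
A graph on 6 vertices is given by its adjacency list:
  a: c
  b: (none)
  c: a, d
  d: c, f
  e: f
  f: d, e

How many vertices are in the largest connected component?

5

b is isolated — a component by itself.
Starting from a we can reach a, c, d, e, f. That is one component of size 5.
The largest has 5 vertices.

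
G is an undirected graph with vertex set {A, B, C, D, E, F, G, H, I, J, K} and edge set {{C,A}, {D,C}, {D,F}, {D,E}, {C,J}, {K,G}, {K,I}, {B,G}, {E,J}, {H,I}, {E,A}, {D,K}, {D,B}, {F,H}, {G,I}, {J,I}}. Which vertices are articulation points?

none

Removing F, for instance, still leaves 1 component. No single vertex removal increases the component count — the graph has no articulation points.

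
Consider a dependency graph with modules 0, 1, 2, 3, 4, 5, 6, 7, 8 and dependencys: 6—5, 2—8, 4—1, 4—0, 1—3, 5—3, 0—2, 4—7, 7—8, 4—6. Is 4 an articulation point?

Deleting 4 raises the number of components from 1 to 2, so 4 is a cut vertex.

Yes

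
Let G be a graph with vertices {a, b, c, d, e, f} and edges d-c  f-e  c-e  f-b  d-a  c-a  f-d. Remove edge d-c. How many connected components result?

d and c are still connected via d-a-c, so the component count stays at 1.

1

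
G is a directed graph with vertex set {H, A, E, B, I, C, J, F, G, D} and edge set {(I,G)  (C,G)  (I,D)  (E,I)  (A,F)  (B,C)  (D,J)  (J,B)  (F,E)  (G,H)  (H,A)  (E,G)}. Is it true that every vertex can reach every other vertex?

From E we can reach every vertex (A, B, C, D, E, F, G, H, I, J), and every vertex can reach E (A, B, C, D, E, F, G, H, I, J). So the whole graph is one strongly connected component.

Yes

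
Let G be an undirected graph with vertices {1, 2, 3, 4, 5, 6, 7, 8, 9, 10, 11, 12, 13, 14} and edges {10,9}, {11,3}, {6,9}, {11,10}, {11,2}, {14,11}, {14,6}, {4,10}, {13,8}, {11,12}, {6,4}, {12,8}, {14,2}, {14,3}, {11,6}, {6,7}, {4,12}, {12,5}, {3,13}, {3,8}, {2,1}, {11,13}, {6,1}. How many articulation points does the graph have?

Removing 6 increases the component count from 1 to 2, so 6 is a cut vertex.
Removing 12 increases the component count from 1 to 2, so 12 is a cut vertex.
By contrast removing 1 leaves 1 component; it is not a cut vertex. No other vertex is a cut vertex either.

2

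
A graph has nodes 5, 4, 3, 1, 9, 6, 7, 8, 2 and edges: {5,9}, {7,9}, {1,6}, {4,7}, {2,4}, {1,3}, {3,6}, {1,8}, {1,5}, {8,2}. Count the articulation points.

1

Removing 1 increases the component count from 1 to 2, so 1 is a cut vertex.
By contrast removing 2 leaves 1 component; it is not a cut vertex. No other vertex is a cut vertex either.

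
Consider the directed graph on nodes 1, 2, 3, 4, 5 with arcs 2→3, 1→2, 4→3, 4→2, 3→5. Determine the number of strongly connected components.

5

{4} is an SCC by itself.
{2} is an SCC by itself.
{5} is an SCC by itself.
{3} is an SCC by itself.
{1} is an SCC by itself.
That gives 5 strongly connected components.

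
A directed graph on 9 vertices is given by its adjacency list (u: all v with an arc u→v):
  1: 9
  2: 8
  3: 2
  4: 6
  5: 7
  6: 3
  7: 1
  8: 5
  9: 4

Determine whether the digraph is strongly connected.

From 3 we can reach every vertex (1, 2, 3, 4, 5, 6, 7, 8, 9), and every vertex can reach 3 (1, 2, 3, 4, 5, 6, 7, 8, 9). So the whole graph is one strongly connected component.

Yes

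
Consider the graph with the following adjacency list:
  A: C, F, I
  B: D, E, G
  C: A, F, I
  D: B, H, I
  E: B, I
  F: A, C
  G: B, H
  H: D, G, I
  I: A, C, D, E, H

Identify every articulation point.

I

Removing I increases the component count from 1 to 2, so I is a cut vertex.
By contrast removing E leaves 1 component; it is not a cut vertex. No other vertex is a cut vertex either.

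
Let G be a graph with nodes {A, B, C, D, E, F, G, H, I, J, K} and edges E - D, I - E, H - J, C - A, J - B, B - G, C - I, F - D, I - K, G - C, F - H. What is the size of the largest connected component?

11

Starting from A we can reach A, B, C, D, E, F, G, H, I, J, K. That is one component of size 11.
The largest has 11 vertices.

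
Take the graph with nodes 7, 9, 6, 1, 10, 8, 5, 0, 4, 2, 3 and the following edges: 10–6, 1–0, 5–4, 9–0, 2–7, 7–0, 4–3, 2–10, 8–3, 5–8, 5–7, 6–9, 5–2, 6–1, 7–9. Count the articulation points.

1

Removing 5 increases the component count from 1 to 2, so 5 is a cut vertex.
By contrast removing 10 leaves 1 component; it is not a cut vertex. No other vertex is a cut vertex either.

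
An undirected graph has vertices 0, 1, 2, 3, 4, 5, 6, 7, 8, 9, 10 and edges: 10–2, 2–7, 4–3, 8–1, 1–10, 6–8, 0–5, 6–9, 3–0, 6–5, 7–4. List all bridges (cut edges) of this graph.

6-9

The edges on the cycle 6-8-1-10-2-7-4-3-0-5-6 are not bridges since each lies on that cycle.
But removing 6–9 disconnects 6 from 9 — this is a bridge.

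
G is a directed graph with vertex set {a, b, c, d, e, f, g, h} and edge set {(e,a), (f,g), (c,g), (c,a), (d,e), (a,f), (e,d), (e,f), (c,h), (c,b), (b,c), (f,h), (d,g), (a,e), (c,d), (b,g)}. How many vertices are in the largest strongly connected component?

{a, d, e} are all mutually reachable — one SCC of size 3.
{b, c} are all mutually reachable — one SCC of size 2.
{f} is an SCC by itself.
{g} is an SCC by itself.
{h} is an SCC by itself.
The largest has 3 vertices.

3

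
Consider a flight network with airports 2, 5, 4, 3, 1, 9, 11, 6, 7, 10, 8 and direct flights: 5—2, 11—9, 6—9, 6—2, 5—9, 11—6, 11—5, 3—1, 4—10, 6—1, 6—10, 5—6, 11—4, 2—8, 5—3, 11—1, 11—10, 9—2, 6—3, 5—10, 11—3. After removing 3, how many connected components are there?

2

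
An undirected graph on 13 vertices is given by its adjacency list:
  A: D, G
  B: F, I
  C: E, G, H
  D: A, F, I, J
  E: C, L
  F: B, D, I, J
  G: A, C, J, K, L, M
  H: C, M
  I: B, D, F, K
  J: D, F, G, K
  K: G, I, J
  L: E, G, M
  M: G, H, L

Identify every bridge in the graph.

The edges on the cycle D-I-B-F-D are not bridges since each lies on that cycle.
Every edge lies on some cycle, so there are no bridges.

none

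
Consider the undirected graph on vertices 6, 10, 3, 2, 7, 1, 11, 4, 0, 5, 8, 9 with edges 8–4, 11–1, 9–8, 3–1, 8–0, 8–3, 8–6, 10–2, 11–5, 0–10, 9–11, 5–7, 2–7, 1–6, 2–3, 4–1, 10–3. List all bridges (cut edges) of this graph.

none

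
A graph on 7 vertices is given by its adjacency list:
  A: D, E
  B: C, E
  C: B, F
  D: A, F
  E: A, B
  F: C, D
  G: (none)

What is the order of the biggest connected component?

G is isolated — a component by itself.
Starting from A we can reach A, B, C, D, E, F. That is one component of size 6.
The largest has 6 vertices.

6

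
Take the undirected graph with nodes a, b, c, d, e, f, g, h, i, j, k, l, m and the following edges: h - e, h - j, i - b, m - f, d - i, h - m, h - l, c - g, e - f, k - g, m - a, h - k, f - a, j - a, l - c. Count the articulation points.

2

Removing h increases the component count from 2 to 3, so h is a cut vertex.
Removing i increases the component count from 2 to 3, so i is a cut vertex.
By contrast removing c leaves 2 components; it is not a cut vertex. No other vertex is a cut vertex either.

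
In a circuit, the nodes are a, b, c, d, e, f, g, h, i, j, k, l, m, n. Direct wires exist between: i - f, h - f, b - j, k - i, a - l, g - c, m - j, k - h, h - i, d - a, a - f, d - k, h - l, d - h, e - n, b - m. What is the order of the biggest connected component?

7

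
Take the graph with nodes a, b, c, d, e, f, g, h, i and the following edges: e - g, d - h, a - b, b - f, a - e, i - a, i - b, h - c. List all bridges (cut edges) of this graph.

a-e, b-f, c-h, d-h, e-g

The edges on the cycle i-a-b-i are not bridges since each lies on that cycle.
But removing a - e disconnects a from e; removing b - f disconnects b from f; removing e - g disconnects e from g; removing d - h disconnects d from h — these are bridges.
In total 5 edges are bridges.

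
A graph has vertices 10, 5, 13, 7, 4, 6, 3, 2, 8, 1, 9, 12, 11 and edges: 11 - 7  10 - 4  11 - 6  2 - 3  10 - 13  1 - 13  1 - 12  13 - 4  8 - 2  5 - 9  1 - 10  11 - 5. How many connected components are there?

3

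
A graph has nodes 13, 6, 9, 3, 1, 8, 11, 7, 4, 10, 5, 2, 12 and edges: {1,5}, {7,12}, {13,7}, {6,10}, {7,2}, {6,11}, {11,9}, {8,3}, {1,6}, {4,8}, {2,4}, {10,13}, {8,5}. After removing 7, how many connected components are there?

2

With 7 gone, the remaining components are: {12}; {1, 2, 3, 4, 5, 6, 8, 9, 10, 11, 13}.
That is 2 components.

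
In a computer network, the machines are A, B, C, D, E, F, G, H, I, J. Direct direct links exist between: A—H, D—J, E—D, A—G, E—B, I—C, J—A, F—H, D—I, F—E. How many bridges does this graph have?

4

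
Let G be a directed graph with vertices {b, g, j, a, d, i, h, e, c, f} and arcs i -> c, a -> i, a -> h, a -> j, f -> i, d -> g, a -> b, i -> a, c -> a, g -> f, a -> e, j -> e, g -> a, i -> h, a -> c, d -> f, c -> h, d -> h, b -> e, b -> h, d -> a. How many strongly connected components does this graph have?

8

{a, c, i} are all mutually reachable — one SCC of size 3.
{h} is an SCC by itself.
{d} is an SCC by itself.
{f} is an SCC by itself.
{g} is an SCC by itself.
(and 3 more singleton SCCs)
That gives 8 strongly connected components.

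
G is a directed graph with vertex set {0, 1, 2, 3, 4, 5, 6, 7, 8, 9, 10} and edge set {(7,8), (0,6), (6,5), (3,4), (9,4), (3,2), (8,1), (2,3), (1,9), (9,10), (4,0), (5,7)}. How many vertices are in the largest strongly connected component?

8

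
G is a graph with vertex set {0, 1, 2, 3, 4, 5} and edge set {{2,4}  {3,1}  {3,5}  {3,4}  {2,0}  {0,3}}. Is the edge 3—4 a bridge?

After removing 3—4, the path 3-0-2-4 still connects them, so the edge is not a bridge.

No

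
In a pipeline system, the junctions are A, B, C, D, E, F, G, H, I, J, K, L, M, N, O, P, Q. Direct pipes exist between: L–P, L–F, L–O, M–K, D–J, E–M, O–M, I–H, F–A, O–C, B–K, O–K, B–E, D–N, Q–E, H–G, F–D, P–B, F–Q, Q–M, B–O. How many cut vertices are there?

Removing D increases the component count from 2 to 4, so D is a cut vertex.
Removing F increases the component count from 2 to 4, so F is a cut vertex.
Removing H increases the component count from 2 to 3, so H is a cut vertex.
Likewise O is a cut vertex.
By contrast removing I leaves 2 components; it is not a cut vertex. No other vertex is a cut vertex either.

4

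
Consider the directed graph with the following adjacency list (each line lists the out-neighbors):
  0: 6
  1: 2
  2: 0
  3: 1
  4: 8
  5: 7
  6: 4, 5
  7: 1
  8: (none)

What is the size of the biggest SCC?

6

{0, 1, 2, 5, 6, 7} are all mutually reachable — one SCC of size 6.
{4} is an SCC by itself.
{3} is an SCC by itself.
{8} is an SCC by itself.
The largest has 6 vertices.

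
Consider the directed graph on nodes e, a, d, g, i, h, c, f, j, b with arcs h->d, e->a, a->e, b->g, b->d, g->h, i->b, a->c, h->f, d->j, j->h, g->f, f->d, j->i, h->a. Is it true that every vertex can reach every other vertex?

There is no directed path from a to b, so the graph is not strongly connected.

No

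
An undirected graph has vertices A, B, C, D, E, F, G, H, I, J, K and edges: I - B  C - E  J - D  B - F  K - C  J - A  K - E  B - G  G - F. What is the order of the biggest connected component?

4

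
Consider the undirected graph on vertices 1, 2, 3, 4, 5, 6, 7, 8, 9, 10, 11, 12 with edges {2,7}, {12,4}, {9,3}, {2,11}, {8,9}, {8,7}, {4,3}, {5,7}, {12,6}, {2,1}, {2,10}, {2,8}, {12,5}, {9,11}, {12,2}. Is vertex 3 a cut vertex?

No

Deleting 3 leaves 1 component (was 1) (its neighbors 4, 9 remain connected to each other), so 3 is not a cut vertex.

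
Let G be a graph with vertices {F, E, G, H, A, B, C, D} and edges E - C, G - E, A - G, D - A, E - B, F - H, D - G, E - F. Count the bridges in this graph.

5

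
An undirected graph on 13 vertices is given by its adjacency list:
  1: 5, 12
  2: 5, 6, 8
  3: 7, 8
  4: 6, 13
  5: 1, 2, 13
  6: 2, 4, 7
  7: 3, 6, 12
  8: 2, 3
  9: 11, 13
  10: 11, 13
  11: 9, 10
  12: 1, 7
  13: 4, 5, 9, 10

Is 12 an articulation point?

No

Deleting 12 leaves 1 component (was 1) (its neighbors 1, 7 remain connected to each other), so 12 is not a cut vertex.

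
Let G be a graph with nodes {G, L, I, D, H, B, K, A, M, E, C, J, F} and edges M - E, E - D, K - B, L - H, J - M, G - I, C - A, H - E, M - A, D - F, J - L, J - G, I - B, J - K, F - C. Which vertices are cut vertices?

Removing J increases the component count from 1 to 2, so J is a cut vertex.
By contrast removing L leaves 1 component; it is not a cut vertex. No other vertex is a cut vertex either.

J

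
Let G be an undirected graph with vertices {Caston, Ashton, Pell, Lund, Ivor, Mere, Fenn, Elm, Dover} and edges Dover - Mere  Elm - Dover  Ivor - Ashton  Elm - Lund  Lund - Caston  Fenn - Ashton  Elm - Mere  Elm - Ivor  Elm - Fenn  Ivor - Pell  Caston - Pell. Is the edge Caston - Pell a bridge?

No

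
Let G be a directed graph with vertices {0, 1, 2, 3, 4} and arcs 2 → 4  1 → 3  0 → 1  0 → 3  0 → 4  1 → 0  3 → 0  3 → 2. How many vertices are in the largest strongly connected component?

3

{0, 1, 3} are all mutually reachable — one SCC of size 3.
{2} is an SCC by itself.
{4} is an SCC by itself.
The largest has 3 vertices.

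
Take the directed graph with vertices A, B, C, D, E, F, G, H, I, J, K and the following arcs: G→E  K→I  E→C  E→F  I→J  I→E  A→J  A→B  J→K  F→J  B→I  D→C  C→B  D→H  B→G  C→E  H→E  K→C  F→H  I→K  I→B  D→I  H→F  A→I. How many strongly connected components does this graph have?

{B, C, E, F, G, H, I, J, K} are all mutually reachable — one SCC of size 9.
{D} is an SCC by itself.
{A} is an SCC by itself.
That gives 3 strongly connected components.

3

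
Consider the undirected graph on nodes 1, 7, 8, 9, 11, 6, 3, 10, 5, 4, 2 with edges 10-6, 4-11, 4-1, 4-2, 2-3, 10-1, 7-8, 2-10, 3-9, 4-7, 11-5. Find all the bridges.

The edges on the cycle 4-2-10-1-4 are not bridges since each lies on that cycle.
But removing 5-11 disconnects 5 from 11; removing 7-8 disconnects 7 from 8; removing 2-3 disconnects 2 from 3; removing 4-7 disconnects 4 from 7 — these are bridges.
In total 7 edges are bridges.

10-6, 11-4, 11-5, 2-3, 3-9, 4-7, 7-8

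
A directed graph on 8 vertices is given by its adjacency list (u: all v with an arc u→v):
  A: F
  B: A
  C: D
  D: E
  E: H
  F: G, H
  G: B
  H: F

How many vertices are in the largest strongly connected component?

{A, B, F, G, H} are all mutually reachable — one SCC of size 5.
{C} is an SCC by itself.
{E} is an SCC by itself.
{D} is an SCC by itself.
The largest has 5 vertices.

5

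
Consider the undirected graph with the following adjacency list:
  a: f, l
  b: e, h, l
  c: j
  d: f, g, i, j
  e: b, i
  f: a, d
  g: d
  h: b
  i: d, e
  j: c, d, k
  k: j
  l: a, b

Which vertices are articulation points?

Removing b increases the component count from 1 to 2, so b is a cut vertex.
Removing d increases the component count from 1 to 3, so d is a cut vertex.
Removing j increases the component count from 1 to 3, so j is a cut vertex.
By contrast removing e leaves 1 component; it is not a cut vertex. No other vertex is a cut vertex either.

b, d, j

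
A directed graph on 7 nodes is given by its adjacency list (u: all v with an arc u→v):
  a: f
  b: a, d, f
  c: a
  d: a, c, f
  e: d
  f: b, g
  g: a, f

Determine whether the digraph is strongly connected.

No

There is no directed path from a to e, so the graph is not strongly connected.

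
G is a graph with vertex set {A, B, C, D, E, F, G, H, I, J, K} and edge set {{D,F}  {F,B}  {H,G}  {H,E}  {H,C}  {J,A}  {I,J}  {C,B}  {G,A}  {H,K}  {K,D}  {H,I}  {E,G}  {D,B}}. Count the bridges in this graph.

0

The edges on the cycle H-I-J-A-G-H are not bridges since each lies on that cycle.
Every edge lies on some cycle, so there are no bridges.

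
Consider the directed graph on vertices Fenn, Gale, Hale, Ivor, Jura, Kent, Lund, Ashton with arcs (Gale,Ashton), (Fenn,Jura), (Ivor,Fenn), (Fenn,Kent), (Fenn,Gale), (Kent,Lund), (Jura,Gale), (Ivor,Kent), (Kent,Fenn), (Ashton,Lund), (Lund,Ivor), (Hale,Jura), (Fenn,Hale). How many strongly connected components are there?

{Fenn, Gale, Hale, Ivor, Jura, Kent, Lund, Ashton} are all mutually reachable — one SCC of size 8.
That gives 1 strongly connected component.

1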